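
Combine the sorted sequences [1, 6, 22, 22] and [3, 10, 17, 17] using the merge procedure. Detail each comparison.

Merging process:

Compare 1 vs 3: take 1 from left. Merged: [1]
Compare 6 vs 3: take 3 from right. Merged: [1, 3]
Compare 6 vs 10: take 6 from left. Merged: [1, 3, 6]
Compare 22 vs 10: take 10 from right. Merged: [1, 3, 6, 10]
Compare 22 vs 17: take 17 from right. Merged: [1, 3, 6, 10, 17]
Compare 22 vs 17: take 17 from right. Merged: [1, 3, 6, 10, 17, 17]
Append remaining from left: [22, 22]. Merged: [1, 3, 6, 10, 17, 17, 22, 22]

Final merged array: [1, 3, 6, 10, 17, 17, 22, 22]
Total comparisons: 6

The merged array is [1, 3, 6, 10, 17, 17, 22, 22], requiring 6 comparisons. The merge step runs in O(n) time where n is the total number of elements.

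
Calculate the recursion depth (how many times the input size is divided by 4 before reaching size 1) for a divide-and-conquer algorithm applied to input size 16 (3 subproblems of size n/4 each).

For divide and conquer with division factor 4:

Problem sizes at each level:
Level 0: 16
Level 1: 4
Level 2: 1

The root is level 0 and the size-1 base case is level 2 (the tree spans levels 0 through 2, i.e. 3 levels counting the root), so the depth is the number of divisions: log_4(16) = 2

The recursion tree depth is log_4(16) = 2. At each level, the problem size is divided by 4, so it takes 2 divisions to reduce to a base case of size 1. The algorithm makes 3 recursive calls at each level.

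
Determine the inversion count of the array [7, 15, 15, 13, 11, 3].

Finding inversions in [7, 15, 15, 13, 11, 3]:

(0, 5): arr[0]=7 > arr[5]=3
(1, 3): arr[1]=15 > arr[3]=13
(1, 4): arr[1]=15 > arr[4]=11
(1, 5): arr[1]=15 > arr[5]=3
(2, 3): arr[2]=15 > arr[3]=13
(2, 4): arr[2]=15 > arr[4]=11
(2, 5): arr[2]=15 > arr[5]=3
(3, 4): arr[3]=13 > arr[4]=11
(3, 5): arr[3]=13 > arr[5]=3
(4, 5): arr[4]=11 > arr[5]=3

Total inversions: 10

The array has 10 inversion(s): (0,5), (1,3), (1,4), (1,5), (2,3), (2,4), (2,5), (3,4), (3,5), (4,5). Each pair (i,j) satisfies i < j and arr[i] > arr[j].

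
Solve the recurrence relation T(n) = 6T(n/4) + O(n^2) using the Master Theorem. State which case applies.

Master Theorem for T(n) = 6T(n/4) + O(n^2):

a = 6, b = 4, c = 2
log_b(a) = log_4(6) = 1.2925

Case 3: c = 2 > log_4(6) = 1.2925
T(n) = O(n^2) = O(n^2)

For T(n) = 6T(n/4) + O(n^2): log_4(6) = 1.2925. This is Case 3 of the Master Theorem (c > log_b(a), work dominated by root), giving O(n^2).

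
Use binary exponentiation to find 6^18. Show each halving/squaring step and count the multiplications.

Computing 6^18 by squaring (build up from 6^1; each line after the first costs one multiplication):

6^1 = 6
6^2 = (6^1)^2 = 6^2 = 36
6^4 = (6^2)^2 = 36^2 = 1296
6^8 = (6^4)^2 = 1296^2 = 1679616
6^9 = 6 * 6^8 = 6 * 1679616 = 10077696
6^18 = (6^9)^2 = 10077696^2 = 101559956668416

Result: 101559956668416
Multiplications needed: 5 (5 lines after 6^1)

6^18 = 101559956668416. Using exponentiation by squaring, this requires 5 multiplications. The key idea: if the exponent is even, square the half-power; if odd, multiply by the base once.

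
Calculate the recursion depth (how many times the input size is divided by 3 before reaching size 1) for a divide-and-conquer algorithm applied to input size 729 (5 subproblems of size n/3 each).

For divide and conquer with division factor 3:

Problem sizes at each level:
Level 0: 729
Level 1: 243
Level 2: 81
Level 3: 27
Level 4: 9
Level 5: 3
Level 6: 1

The root is level 0 and the size-1 base case is level 6 (the tree spans levels 0 through 6, i.e. 7 levels counting the root), so the depth is the number of divisions: log_3(729) = 6

The recursion tree depth is log_3(729) = 6. At each level, the problem size is divided by 3, so it takes 6 divisions to reduce to a base case of size 1. The algorithm makes 5 recursive calls at each level.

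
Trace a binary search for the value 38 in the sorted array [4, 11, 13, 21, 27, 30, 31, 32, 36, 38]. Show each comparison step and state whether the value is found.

Binary search for 38 in [4, 11, 13, 21, 27, 30, 31, 32, 36, 38]:

lo=0, hi=9, mid=4, arr[mid]=27 -> 27 < 38, search right half
lo=5, hi=9, mid=7, arr[mid]=32 -> 32 < 38, search right half
lo=8, hi=9, mid=8, arr[mid]=36 -> 36 < 38, search right half
lo=9, hi=9, mid=9, arr[mid]=38 -> Found target at index 9!

Binary search finds 38 at index 9 after 4 comparisons. The search repeatedly halves the search space by comparing with the middle element.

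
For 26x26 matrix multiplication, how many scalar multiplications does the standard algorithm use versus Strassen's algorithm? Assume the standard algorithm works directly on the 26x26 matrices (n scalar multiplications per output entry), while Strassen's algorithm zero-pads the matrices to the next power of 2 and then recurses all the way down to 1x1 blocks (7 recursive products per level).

Matrix multiplication for 26x26 matrices:

Strassen's algorithm requires power-of-2 dimensions. Pad 26x26 to 32x32 (next power of 2).

Standard algorithm: 26^3 = 17576 multiplications
Strassen's algorithm: 7^(log2(32)) = 7^5 = 16807 multiplications
Savings: 17576 - 16807 = 769 multiplications

Standard: 17576 multiplications (26^3). Strassen: 16807 multiplications (7^5, after padding to 32x32). Strassen reduces 8 recursive multiplications to 7 at each level.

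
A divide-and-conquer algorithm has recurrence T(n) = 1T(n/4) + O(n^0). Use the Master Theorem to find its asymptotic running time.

Master Theorem for T(n) = 1T(n/4) + O(n^0):

a = 1, b = 4, c = 0
log_b(a) = log_4(1) = 0.0000

Case 2: c = 0 = log_4(1) = 0.0000
T(n) = O(n^0 log n) = O(log n)

For T(n) = 1T(n/4) + O(n^0): log_4(1) = 0.0000. This is Case 2 of the Master Theorem (c = log_b(a), equal work at all levels), giving O(log n).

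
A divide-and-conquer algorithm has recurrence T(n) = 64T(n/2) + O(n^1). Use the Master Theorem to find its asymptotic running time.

Master Theorem for T(n) = 64T(n/2) + O(n^1):

a = 64, b = 2, c = 1
log_b(a) = log_2(64) = 6.0000

Case 1: c = 1 < log_2(64) = 6.0000
T(n) = O(n^(log_2 64)) = O(n^6)

For T(n) = 64T(n/2) + O(n^1): log_2(64) = 6.0000. This is Case 1 of the Master Theorem (c < log_b(a), work dominated by leaves), giving O(n^6).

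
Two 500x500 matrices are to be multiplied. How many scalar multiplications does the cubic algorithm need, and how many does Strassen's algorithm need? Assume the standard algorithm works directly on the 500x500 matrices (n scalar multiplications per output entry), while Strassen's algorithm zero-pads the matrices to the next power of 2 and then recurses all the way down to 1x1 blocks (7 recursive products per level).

Matrix multiplication for 500x500 matrices:

Strassen's algorithm requires power-of-2 dimensions. Pad 500x500 to 512x512 (next power of 2).

Standard algorithm: 500^3 = 125000000 multiplications
Strassen's algorithm: 7^(log2(512)) = 7^9 = 40353607 multiplications
Savings: 125000000 - 40353607 = 84646393 multiplications

Standard: 125000000 multiplications (500^3). Strassen: 40353607 multiplications (7^9, after padding to 512x512). Strassen reduces 8 recursive multiplications to 7 at each level.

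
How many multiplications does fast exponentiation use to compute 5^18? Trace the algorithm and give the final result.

Computing 5^18 by squaring (build up from 5^1; each line after the first costs one multiplication):

5^1 = 5
5^2 = (5^1)^2 = 5^2 = 25
5^4 = (5^2)^2 = 25^2 = 625
5^8 = (5^4)^2 = 625^2 = 390625
5^9 = 5 * 5^8 = 5 * 390625 = 1953125
5^18 = (5^9)^2 = 1953125^2 = 3814697265625

Result: 3814697265625
Multiplications needed: 5 (5 lines after 5^1)

5^18 = 3814697265625. Using exponentiation by squaring, this requires 5 multiplications. The key idea: if the exponent is even, square the half-power; if odd, multiply by the base once.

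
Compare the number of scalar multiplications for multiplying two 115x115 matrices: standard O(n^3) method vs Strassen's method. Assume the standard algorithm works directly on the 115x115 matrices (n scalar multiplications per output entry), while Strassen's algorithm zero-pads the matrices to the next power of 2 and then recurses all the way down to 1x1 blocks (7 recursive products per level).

Matrix multiplication for 115x115 matrices:

Strassen's algorithm requires power-of-2 dimensions. Pad 115x115 to 128x128 (next power of 2).

Standard algorithm: 115^3 = 1520875 multiplications
Strassen's algorithm: 7^(log2(128)) = 7^7 = 823543 multiplications
Savings: 1520875 - 823543 = 697332 multiplications

Standard: 1520875 multiplications (115^3). Strassen: 823543 multiplications (7^7, after padding to 128x128). Strassen reduces 8 recursive multiplications to 7 at each level.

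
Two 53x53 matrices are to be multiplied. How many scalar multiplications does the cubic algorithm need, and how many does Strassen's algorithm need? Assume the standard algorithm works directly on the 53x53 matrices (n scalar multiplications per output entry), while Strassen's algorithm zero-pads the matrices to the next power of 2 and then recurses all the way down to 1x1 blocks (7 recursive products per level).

Matrix multiplication for 53x53 matrices:

Strassen's algorithm requires power-of-2 dimensions. Pad 53x53 to 64x64 (next power of 2).

Standard algorithm: 53^3 = 148877 multiplications
Strassen's algorithm: 7^(log2(64)) = 7^6 = 117649 multiplications
Savings: 148877 - 117649 = 31228 multiplications

Standard: 148877 multiplications (53^3). Strassen: 117649 multiplications (7^6, after padding to 64x64). Strassen reduces 8 recursive multiplications to 7 at each level.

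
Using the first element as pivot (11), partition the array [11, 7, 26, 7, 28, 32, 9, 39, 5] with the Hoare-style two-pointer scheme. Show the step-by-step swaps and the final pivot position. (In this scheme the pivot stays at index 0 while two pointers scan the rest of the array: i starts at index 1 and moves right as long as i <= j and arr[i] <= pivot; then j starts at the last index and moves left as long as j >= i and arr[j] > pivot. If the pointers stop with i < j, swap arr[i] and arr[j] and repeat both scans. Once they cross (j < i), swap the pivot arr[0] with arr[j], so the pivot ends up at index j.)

Hoare-style two-pointer partition with pivot = 11:

Initial array: [11, 7, 26, 7, 28, 32, 9, 39, 5]

Pointers start at i = 1, j = 8.
i stops at index 2 (arr[2]=26 > 11), j stops at index 8 (arr[8]=5 <= 11): swap arr[2] and arr[8], array becomes [11, 7, 5, 7, 28, 32, 9, 39, 26]
i stops at index 4 (arr[4]=28 > 11), j stops at index 6 (arr[6]=9 <= 11): swap arr[4] and arr[6], array becomes [11, 7, 5, 7, 9, 32, 28, 39, 26]
i ends at 5, j ends at 4: the pointers have crossed (j < i), so scanning stops.

Swap pivot arr[0] with arr[4] to place pivot at position 4: [9, 7, 5, 7, 11, 32, 28, 39, 26]
Pivot position: 4

After partitioning with pivot 11, the array becomes [9, 7, 5, 7, 11, 32, 28, 39, 26]. The pivot is placed at index 4. All elements to the left of the pivot are <= 11, and all elements to the right are > 11.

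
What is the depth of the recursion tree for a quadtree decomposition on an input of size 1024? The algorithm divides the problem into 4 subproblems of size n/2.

For divide and conquer with division factor 2:

Problem sizes at each level:
Level 0: 1024
Level 1: 512
Level 2: 256
Level 3: 128
Level 4: 64
Level 5: 32
Level 6: 16
Level 7: 8
Level 8: 4
Level 9: 2
Level 10: 1

The root is level 0 and the size-1 base case is level 10 (the tree spans levels 0 through 10, i.e. 11 levels counting the root), so the depth is the number of divisions: log_2(1024) = 10

The recursion tree depth is log_2(1024) = 10. At each level, the problem size is divided by 2, so it takes 10 divisions to reduce to a base case of size 1. The algorithm makes 4 recursive calls at each level.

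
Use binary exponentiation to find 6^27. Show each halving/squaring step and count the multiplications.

Computing 6^27 by squaring (build up from 6^1; each line after the first costs one multiplication):

6^1 = 6
6^2 = (6^1)^2 = 6^2 = 36
6^3 = 6 * 6^2 = 6 * 36 = 216
6^6 = (6^3)^2 = 216^2 = 46656
6^12 = (6^6)^2 = 46656^2 = 2176782336
6^13 = 6 * 6^12 = 6 * 2176782336 = 13060694016
6^26 = (6^13)^2 = 13060694016^2 = 170581728179578208256
6^27 = 6 * 6^26 = 6 * 170581728179578208256 = 1023490369077469249536

Result: 1023490369077469249536
Multiplications needed: 7 (7 lines after 6^1)

6^27 = 1023490369077469249536. Using exponentiation by squaring, this requires 7 multiplications. The key idea: if the exponent is even, square the half-power; if odd, multiply by the base once.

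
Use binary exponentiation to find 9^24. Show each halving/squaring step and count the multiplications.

Computing 9^24 by squaring (build up from 9^1; each line after the first costs one multiplication):

9^1 = 9
9^2 = (9^1)^2 = 9^2 = 81
9^3 = 9 * 9^2 = 9 * 81 = 729
9^6 = (9^3)^2 = 729^2 = 531441
9^12 = (9^6)^2 = 531441^2 = 282429536481
9^24 = (9^12)^2 = 282429536481^2 = 79766443076872509863361

Result: 79766443076872509863361
Multiplications needed: 5 (5 lines after 9^1)

9^24 = 79766443076872509863361. Using exponentiation by squaring, this requires 5 multiplications. The key idea: if the exponent is even, square the half-power; if odd, multiply by the base once.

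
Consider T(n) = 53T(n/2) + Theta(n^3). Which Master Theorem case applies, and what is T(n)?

Master Theorem for T(n) = 53T(n/2) + O(n^3):

a = 53, b = 2, c = 3
log_b(a) = log_2(53) = 5.7279

Case 1: c = 3 < log_2(53) = 5.7279
T(n) = O(n^(log_2 53))

For T(n) = 53T(n/2) + O(n^3): log_2(53) = 5.7279. This is Case 1 of the Master Theorem (c < log_b(a), work dominated by leaves), giving O(n^(log_2 53)).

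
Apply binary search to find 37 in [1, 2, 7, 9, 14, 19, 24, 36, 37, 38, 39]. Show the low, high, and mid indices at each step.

Binary search for 37 in [1, 2, 7, 9, 14, 19, 24, 36, 37, 38, 39]:

lo=0, hi=10, mid=5, arr[mid]=19 -> 19 < 37, search right half
lo=6, hi=10, mid=8, arr[mid]=37 -> Found target at index 8!

Binary search finds 37 at index 8 after 2 comparisons. The search repeatedly halves the search space by comparing with the middle element.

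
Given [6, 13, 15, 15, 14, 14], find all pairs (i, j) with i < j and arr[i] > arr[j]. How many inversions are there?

Finding inversions in [6, 13, 15, 15, 14, 14]:

(2, 4): arr[2]=15 > arr[4]=14
(2, 5): arr[2]=15 > arr[5]=14
(3, 4): arr[3]=15 > arr[4]=14
(3, 5): arr[3]=15 > arr[5]=14

Total inversions: 4

The array has 4 inversion(s): (2,4), (2,5), (3,4), (3,5). Each pair (i,j) satisfies i < j and arr[i] > arr[j].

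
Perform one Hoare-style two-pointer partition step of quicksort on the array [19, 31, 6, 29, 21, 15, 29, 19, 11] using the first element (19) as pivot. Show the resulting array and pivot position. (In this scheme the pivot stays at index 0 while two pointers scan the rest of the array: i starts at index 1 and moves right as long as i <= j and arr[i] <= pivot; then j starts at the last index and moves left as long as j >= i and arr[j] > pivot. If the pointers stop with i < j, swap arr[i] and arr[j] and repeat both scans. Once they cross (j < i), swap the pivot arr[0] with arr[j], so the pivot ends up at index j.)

Hoare-style two-pointer partition with pivot = 19:

Initial array: [19, 31, 6, 29, 21, 15, 29, 19, 11]

Pointers start at i = 1, j = 8.
i stops at index 1 (arr[1]=31 > 19), j stops at index 8 (arr[8]=11 <= 19): swap arr[1] and arr[8], array becomes [19, 11, 6, 29, 21, 15, 29, 19, 31]
i stops at index 3 (arr[3]=29 > 19), j stops at index 7 (arr[7]=19 <= 19): swap arr[3] and arr[7], array becomes [19, 11, 6, 19, 21, 15, 29, 29, 31]
i stops at index 4 (arr[4]=21 > 19), j stops at index 5 (arr[5]=15 <= 19): swap arr[4] and arr[5], array becomes [19, 11, 6, 19, 15, 21, 29, 29, 31]
i ends at 5, j ends at 4: the pointers have crossed (j < i), so scanning stops.

Swap pivot arr[0] with arr[4] to place pivot at position 4: [15, 11, 6, 19, 19, 21, 29, 29, 31]
Pivot position: 4

After partitioning with pivot 19, the array becomes [15, 11, 6, 19, 19, 21, 29, 29, 31]. The pivot is placed at index 4. All elements to the left of the pivot are <= 19, and all elements to the right are > 19.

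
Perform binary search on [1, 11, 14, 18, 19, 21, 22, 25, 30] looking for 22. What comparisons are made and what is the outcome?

Binary search for 22 in [1, 11, 14, 18, 19, 21, 22, 25, 30]:

lo=0, hi=8, mid=4, arr[mid]=19 -> 19 < 22, search right half
lo=5, hi=8, mid=6, arr[mid]=22 -> Found target at index 6!

Binary search finds 22 at index 6 after 2 comparisons. The search repeatedly halves the search space by comparing with the middle element.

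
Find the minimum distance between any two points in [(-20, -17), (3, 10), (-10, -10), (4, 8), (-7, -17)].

Computing all pairwise distances among 5 points:

d((-20, -17), (3, 10)) = 35.4683
d((-20, -17), (-10, -10)) = 12.2066
d((-20, -17), (4, 8)) = 34.6554
d((-20, -17), (-7, -17)) = 13.0
d((3, 10), (-10, -10)) = 23.8537
d((3, 10), (4, 8)) = 2.2361 <-- minimum
d((3, 10), (-7, -17)) = 28.7924
d((-10, -10), (4, 8)) = 22.8035
d((-10, -10), (-7, -17)) = 7.6158
d((4, 8), (-7, -17)) = 27.313

Closest pair: (3, 10) and (4, 8) with distance 2.2361

The closest pair is (3, 10) and (4, 8) with Euclidean distance 2.2361. For 5 points, brute-force pairwise comparison is shown above. For large n, the divide-and-conquer algorithm (sort by x, recurse on halves, check the dividing strip) achieves O(n log n).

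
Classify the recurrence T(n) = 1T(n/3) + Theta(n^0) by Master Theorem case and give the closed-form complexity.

Master Theorem for T(n) = 1T(n/3) + O(n^0):

a = 1, b = 3, c = 0
log_b(a) = log_3(1) = 0.0000

Case 2: c = 0 = log_3(1) = 0.0000
T(n) = O(n^0 log n) = O(log n)

For T(n) = 1T(n/3) + O(n^0): log_3(1) = 0.0000. This is Case 2 of the Master Theorem (c = log_b(a), equal work at all levels), giving O(log n).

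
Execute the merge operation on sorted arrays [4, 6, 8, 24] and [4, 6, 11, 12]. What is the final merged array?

Merging process:

Compare 4 vs 4: take 4 from left. Merged: [4]
Compare 6 vs 4: take 4 from right. Merged: [4, 4]
Compare 6 vs 6: take 6 from left. Merged: [4, 4, 6]
Compare 8 vs 6: take 6 from right. Merged: [4, 4, 6, 6]
Compare 8 vs 11: take 8 from left. Merged: [4, 4, 6, 6, 8]
Compare 24 vs 11: take 11 from right. Merged: [4, 4, 6, 6, 8, 11]
Compare 24 vs 12: take 12 from right. Merged: [4, 4, 6, 6, 8, 11, 12]
Append remaining from left: [24]. Merged: [4, 4, 6, 6, 8, 11, 12, 24]

Final merged array: [4, 4, 6, 6, 8, 11, 12, 24]
Total comparisons: 7

The merged array is [4, 4, 6, 6, 8, 11, 12, 24], requiring 7 comparisons. The merge step runs in O(n) time where n is the total number of elements.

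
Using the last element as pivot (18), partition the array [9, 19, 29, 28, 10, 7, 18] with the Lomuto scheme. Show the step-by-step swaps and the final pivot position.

Lomuto partition with pivot = 18:

Initial array: [9, 19, 29, 28, 10, 7, 18]

arr[0]=9 <= 18: swap with position 0, array becomes [9, 19, 29, 28, 10, 7, 18]
arr[1]=19 > 18: no swap
arr[2]=29 > 18: no swap
arr[3]=28 > 18: no swap
arr[4]=10 <= 18: swap with position 1, array becomes [9, 10, 29, 28, 19, 7, 18]
arr[5]=7 <= 18: swap with position 2, array becomes [9, 10, 7, 28, 19, 29, 18]

Place pivot at position 3: [9, 10, 7, 18, 19, 29, 28]
Pivot position: 3

After partitioning with pivot 18, the array becomes [9, 10, 7, 18, 19, 29, 28]. The pivot is placed at index 3. All elements to the left of the pivot are <= 18, and all elements to the right are > 18.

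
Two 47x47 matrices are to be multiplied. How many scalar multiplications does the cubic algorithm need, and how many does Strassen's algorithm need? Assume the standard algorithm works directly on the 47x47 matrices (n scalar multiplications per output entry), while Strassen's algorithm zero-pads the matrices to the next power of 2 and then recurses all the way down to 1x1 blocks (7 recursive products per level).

Matrix multiplication for 47x47 matrices:

Strassen's algorithm requires power-of-2 dimensions. Pad 47x47 to 64x64 (next power of 2).

Standard algorithm: 47^3 = 103823 multiplications
Strassen's algorithm: 7^(log2(64)) = 7^6 = 117649 multiplications
Difference: 103823 - 117649 = -13826 (Strassen uses MORE here due to padding overhead — for small or just-over-power-of-2 n, padding can outweigh the per-level savings)

Standard: 103823 multiplications (47^3). Strassen: 117649 multiplications (7^6, after padding to 64x64). Strassen reduces 8 recursive multiplications to 7 at each level.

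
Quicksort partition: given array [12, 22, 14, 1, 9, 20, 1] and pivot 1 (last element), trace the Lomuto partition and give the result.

Lomuto partition with pivot = 1:

Initial array: [12, 22, 14, 1, 9, 20, 1]

arr[0]=12 > 1: no swap
arr[1]=22 > 1: no swap
arr[2]=14 > 1: no swap
arr[3]=1 <= 1: swap with position 0, array becomes [1, 22, 14, 12, 9, 20, 1]
arr[4]=9 > 1: no swap
arr[5]=20 > 1: no swap

Place pivot at position 1: [1, 1, 14, 12, 9, 20, 22]
Pivot position: 1

After partitioning with pivot 1, the array becomes [1, 1, 14, 12, 9, 20, 22]. The pivot is placed at index 1. All elements to the left of the pivot are <= 1, and all elements to the right are > 1.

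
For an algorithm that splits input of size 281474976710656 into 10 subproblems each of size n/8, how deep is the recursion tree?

For divide and conquer with division factor 8:

Problem sizes at each level:
Level 0: 281474976710656
Level 1: 35184372088832
Level 2: 4398046511104
Level 3: 549755813888
Level 4: 68719476736
Level 5: 8589934592
Level 6: 1073741824
Level 7: 134217728
Level 8: 16777216
Level 9: 2097152
Level 10: 262144
Level 11: 32768
Level 12: 4096
Level 13: 512
Level 14: 64
Level 15: 8
Level 16: 1

The root is level 0 and the size-1 base case is level 16 (the tree spans levels 0 through 16, i.e. 17 levels counting the root), so the depth is the number of divisions: log_8(281474976710656) = 16

The recursion tree depth is log_8(281474976710656) = 16. At each level, the problem size is divided by 8, so it takes 16 divisions to reduce to a base case of size 1. The algorithm makes 10 recursive calls at each level.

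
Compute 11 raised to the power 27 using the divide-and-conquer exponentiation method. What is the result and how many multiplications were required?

Computing 11^27 by squaring (build up from 11^1; each line after the first costs one multiplication):

11^1 = 11
11^2 = (11^1)^2 = 11^2 = 121
11^3 = 11 * 11^2 = 11 * 121 = 1331
11^6 = (11^3)^2 = 1331^2 = 1771561
11^12 = (11^6)^2 = 1771561^2 = 3138428376721
11^13 = 11 * 11^12 = 11 * 3138428376721 = 34522712143931
11^26 = (11^13)^2 = 34522712143931^2 = 1191817653772720942460132761
11^27 = 11 * 11^26 = 11 * 1191817653772720942460132761 = 13109994191499930367061460371

Result: 13109994191499930367061460371
Multiplications needed: 7 (7 lines after 11^1)

11^27 = 13109994191499930367061460371. Using exponentiation by squaring, this requires 7 multiplications. The key idea: if the exponent is even, square the half-power; if odd, multiply by the base once.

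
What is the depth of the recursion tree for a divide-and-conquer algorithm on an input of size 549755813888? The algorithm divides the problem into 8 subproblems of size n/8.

For divide and conquer with division factor 8:

Problem sizes at each level:
Level 0: 549755813888
Level 1: 68719476736
Level 2: 8589934592
Level 3: 1073741824
Level 4: 134217728
Level 5: 16777216
Level 6: 2097152
Level 7: 262144
Level 8: 32768
Level 9: 4096
Level 10: 512
Level 11: 64
Level 12: 8
Level 13: 1

The root is level 0 and the size-1 base case is level 13 (the tree spans levels 0 through 13, i.e. 14 levels counting the root), so the depth is the number of divisions: log_8(549755813888) = 13

The recursion tree depth is log_8(549755813888) = 13. At each level, the problem size is divided by 8, so it takes 13 divisions to reduce to a base case of size 1. The algorithm makes 8 recursive calls at each level.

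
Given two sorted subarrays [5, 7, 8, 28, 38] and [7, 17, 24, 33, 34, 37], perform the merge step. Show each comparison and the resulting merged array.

Merging process:

Compare 5 vs 7: take 5 from left. Merged: [5]
Compare 7 vs 7: take 7 from left. Merged: [5, 7]
Compare 8 vs 7: take 7 from right. Merged: [5, 7, 7]
Compare 8 vs 17: take 8 from left. Merged: [5, 7, 7, 8]
Compare 28 vs 17: take 17 from right. Merged: [5, 7, 7, 8, 17]
Compare 28 vs 24: take 24 from right. Merged: [5, 7, 7, 8, 17, 24]
Compare 28 vs 33: take 28 from left. Merged: [5, 7, 7, 8, 17, 24, 28]
Compare 38 vs 33: take 33 from right. Merged: [5, 7, 7, 8, 17, 24, 28, 33]
Compare 38 vs 34: take 34 from right. Merged: [5, 7, 7, 8, 17, 24, 28, 33, 34]
Compare 38 vs 37: take 37 from right. Merged: [5, 7, 7, 8, 17, 24, 28, 33, 34, 37]
Append remaining from left: [38]. Merged: [5, 7, 7, 8, 17, 24, 28, 33, 34, 37, 38]

Final merged array: [5, 7, 7, 8, 17, 24, 28, 33, 34, 37, 38]
Total comparisons: 10

The merged array is [5, 7, 7, 8, 17, 24, 28, 33, 34, 37, 38], requiring 10 comparisons. The merge step runs in O(n) time where n is the total number of elements.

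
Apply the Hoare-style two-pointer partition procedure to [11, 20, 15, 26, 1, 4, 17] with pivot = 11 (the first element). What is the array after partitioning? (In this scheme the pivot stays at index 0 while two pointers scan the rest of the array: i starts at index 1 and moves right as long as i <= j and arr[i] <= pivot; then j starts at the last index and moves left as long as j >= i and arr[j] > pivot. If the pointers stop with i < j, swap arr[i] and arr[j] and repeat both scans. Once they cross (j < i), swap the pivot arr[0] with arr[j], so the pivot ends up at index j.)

Hoare-style two-pointer partition with pivot = 11:

Initial array: [11, 20, 15, 26, 1, 4, 17]

Pointers start at i = 1, j = 6.
i stops at index 1 (arr[1]=20 > 11), j stops at index 5 (arr[5]=4 <= 11): swap arr[1] and arr[5], array becomes [11, 4, 15, 26, 1, 20, 17]
i stops at index 2 (arr[2]=15 > 11), j stops at index 4 (arr[4]=1 <= 11): swap arr[2] and arr[4], array becomes [11, 4, 1, 26, 15, 20, 17]
i ends at 3, j ends at 2: the pointers have crossed (j < i), so scanning stops.

Swap pivot arr[0] with arr[2] to place pivot at position 2: [1, 4, 11, 26, 15, 20, 17]
Pivot position: 2

After partitioning with pivot 11, the array becomes [1, 4, 11, 26, 15, 20, 17]. The pivot is placed at index 2. All elements to the left of the pivot are <= 11, and all elements to the right are > 11.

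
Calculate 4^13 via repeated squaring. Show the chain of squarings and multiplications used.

Computing 4^13 by squaring (build up from 4^1; each line after the first costs one multiplication):

4^1 = 4
4^2 = (4^1)^2 = 4^2 = 16
4^3 = 4 * 4^2 = 4 * 16 = 64
4^6 = (4^3)^2 = 64^2 = 4096
4^12 = (4^6)^2 = 4096^2 = 16777216
4^13 = 4 * 4^12 = 4 * 16777216 = 67108864

Result: 67108864
Multiplications needed: 5 (5 lines after 4^1)

4^13 = 67108864. Using exponentiation by squaring, this requires 5 multiplications. The key idea: if the exponent is even, square the half-power; if odd, multiply by the base once.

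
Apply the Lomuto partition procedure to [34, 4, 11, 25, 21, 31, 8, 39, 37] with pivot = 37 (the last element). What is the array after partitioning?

Lomuto partition with pivot = 37:

Initial array: [34, 4, 11, 25, 21, 31, 8, 39, 37]

arr[0]=34 <= 37: swap with position 0, array becomes [34, 4, 11, 25, 21, 31, 8, 39, 37]
arr[1]=4 <= 37: swap with position 1, array becomes [34, 4, 11, 25, 21, 31, 8, 39, 37]
arr[2]=11 <= 37: swap with position 2, array becomes [34, 4, 11, 25, 21, 31, 8, 39, 37]
arr[3]=25 <= 37: swap with position 3, array becomes [34, 4, 11, 25, 21, 31, 8, 39, 37]
arr[4]=21 <= 37: swap with position 4, array becomes [34, 4, 11, 25, 21, 31, 8, 39, 37]
arr[5]=31 <= 37: swap with position 5, array becomes [34, 4, 11, 25, 21, 31, 8, 39, 37]
arr[6]=8 <= 37: swap with position 6, array becomes [34, 4, 11, 25, 21, 31, 8, 39, 37]
arr[7]=39 > 37: no swap

Place pivot at position 7: [34, 4, 11, 25, 21, 31, 8, 37, 39]
Pivot position: 7

After partitioning with pivot 37, the array becomes [34, 4, 11, 25, 21, 31, 8, 37, 39]. The pivot is placed at index 7. All elements to the left of the pivot are <= 37, and all elements to the right are > 37.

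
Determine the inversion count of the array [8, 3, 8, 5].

Finding inversions in [8, 3, 8, 5]:

(0, 1): arr[0]=8 > arr[1]=3
(0, 3): arr[0]=8 > arr[3]=5
(2, 3): arr[2]=8 > arr[3]=5

Total inversions: 3

The array has 3 inversion(s): (0,1), (0,3), (2,3). Each pair (i,j) satisfies i < j and arr[i] > arr[j].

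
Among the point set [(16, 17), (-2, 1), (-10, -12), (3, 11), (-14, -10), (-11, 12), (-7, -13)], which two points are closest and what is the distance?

Computing all pairwise distances among 7 points:

d((16, 17), (-2, 1)) = 24.0832
d((16, 17), (-10, -12)) = 38.9487
d((16, 17), (3, 11)) = 14.3178
d((16, 17), (-14, -10)) = 40.3609
d((16, 17), (-11, 12)) = 27.4591
d((16, 17), (-7, -13)) = 37.8021
d((-2, 1), (-10, -12)) = 15.2643
d((-2, 1), (3, 11)) = 11.1803
d((-2, 1), (-14, -10)) = 16.2788
d((-2, 1), (-11, 12)) = 14.2127
d((-2, 1), (-7, -13)) = 14.8661
d((-10, -12), (3, 11)) = 26.4197
d((-10, -12), (-14, -10)) = 4.4721
d((-10, -12), (-11, 12)) = 24.0208
d((-10, -12), (-7, -13)) = 3.1623 <-- minimum
d((3, 11), (-14, -10)) = 27.0185
d((3, 11), (-11, 12)) = 14.0357
d((3, 11), (-7, -13)) = 26.0
d((-14, -10), (-11, 12)) = 22.2036
d((-14, -10), (-7, -13)) = 7.6158
d((-11, 12), (-7, -13)) = 25.318

Closest pair: (-10, -12) and (-7, -13) with distance 3.1623

The closest pair is (-10, -12) and (-7, -13) with Euclidean distance 3.1623. For 7 points, brute-force pairwise comparison is shown above. For large n, the divide-and-conquer algorithm (sort by x, recurse on halves, check the dividing strip) achieves O(n log n).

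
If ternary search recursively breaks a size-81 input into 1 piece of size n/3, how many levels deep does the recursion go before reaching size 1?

For divide and conquer with division factor 3:

Problem sizes at each level:
Level 0: 81
Level 1: 27
Level 2: 9
Level 3: 3
Level 4: 1

The root is level 0 and the size-1 base case is level 4 (the tree spans levels 0 through 4, i.e. 5 levels counting the root), so the depth is the number of divisions: log_3(81) = 4

The recursion tree depth is log_3(81) = 4. At each level, the problem size is divided by 3, so it takes 4 divisions to reduce to a base case of size 1. The algorithm makes 1 recursive call at each level.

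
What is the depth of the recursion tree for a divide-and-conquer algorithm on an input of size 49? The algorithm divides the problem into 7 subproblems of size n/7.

For divide and conquer with division factor 7:

Problem sizes at each level:
Level 0: 49
Level 1: 7
Level 2: 1

The root is level 0 and the size-1 base case is level 2 (the tree spans levels 0 through 2, i.e. 3 levels counting the root), so the depth is the number of divisions: log_7(49) = 2

The recursion tree depth is log_7(49) = 2. At each level, the problem size is divided by 7, so it takes 2 divisions to reduce to a base case of size 1. The algorithm makes 7 recursive calls at each level.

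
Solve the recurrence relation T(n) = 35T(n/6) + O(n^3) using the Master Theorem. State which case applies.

Master Theorem for T(n) = 35T(n/6) + O(n^3):

a = 35, b = 6, c = 3
log_b(a) = log_6(35) = 1.9843

Case 3: c = 3 > log_6(35) = 1.9843
T(n) = O(n^3) = O(n^3)

For T(n) = 35T(n/6) + O(n^3): log_6(35) = 1.9843. This is Case 3 of the Master Theorem (c > log_b(a), work dominated by root), giving O(n^3).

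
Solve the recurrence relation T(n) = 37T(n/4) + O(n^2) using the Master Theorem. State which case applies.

Master Theorem for T(n) = 37T(n/4) + O(n^2):

a = 37, b = 4, c = 2
log_b(a) = log_4(37) = 2.6047

Case 1: c = 2 < log_4(37) = 2.6047
T(n) = O(n^(log_4 37))

For T(n) = 37T(n/4) + O(n^2): log_4(37) = 2.6047. This is Case 1 of the Master Theorem (c < log_b(a), work dominated by leaves), giving O(n^(log_4 37)).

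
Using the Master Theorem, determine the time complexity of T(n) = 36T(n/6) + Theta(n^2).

Master Theorem for T(n) = 36T(n/6) + O(n^2):

a = 36, b = 6, c = 2
log_b(a) = log_6(36) = 2.0000

Case 2: c = 2 = log_6(36) = 2.0000
T(n) = O(n^2 log n) = O(n^2 log n)

For T(n) = 36T(n/6) + O(n^2): log_6(36) = 2.0000. This is Case 2 of the Master Theorem (c = log_b(a), equal work at all levels), giving O(n^2 log n).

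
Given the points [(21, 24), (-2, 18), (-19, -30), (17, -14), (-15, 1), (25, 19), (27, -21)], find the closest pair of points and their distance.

Computing all pairwise distances among 7 points:

d((21, 24), (-2, 18)) = 23.7697
d((21, 24), (-19, -30)) = 67.2012
d((21, 24), (17, -14)) = 38.2099
d((21, 24), (-15, 1)) = 42.72
d((21, 24), (25, 19)) = 6.4031 <-- minimum
d((21, 24), (27, -21)) = 45.3982
d((-2, 18), (-19, -30)) = 50.9215
d((-2, 18), (17, -14)) = 37.2156
d((-2, 18), (-15, 1)) = 21.4009
d((-2, 18), (25, 19)) = 27.0185
d((-2, 18), (27, -21)) = 48.6004
d((-19, -30), (17, -14)) = 39.3954
d((-19, -30), (-15, 1)) = 31.257
d((-19, -30), (25, 19)) = 65.8559
d((-19, -30), (27, -21)) = 46.8722
d((17, -14), (-15, 1)) = 35.3412
d((17, -14), (25, 19)) = 33.9559
d((17, -14), (27, -21)) = 12.2066
d((-15, 1), (25, 19)) = 43.8634
d((-15, 1), (27, -21)) = 47.4131
d((25, 19), (27, -21)) = 40.05

Closest pair: (21, 24) and (25, 19) with distance 6.4031

The closest pair is (21, 24) and (25, 19) with Euclidean distance 6.4031. For 7 points, brute-force pairwise comparison is shown above. For large n, the divide-and-conquer algorithm (sort by x, recurse on halves, check the dividing strip) achieves O(n log n).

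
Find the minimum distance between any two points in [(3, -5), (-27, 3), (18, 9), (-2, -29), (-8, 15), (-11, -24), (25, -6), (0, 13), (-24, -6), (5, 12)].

Computing all pairwise distances among 10 points:

d((3, -5), (-27, 3)) = 31.0483
d((3, -5), (18, 9)) = 20.5183
d((3, -5), (-2, -29)) = 24.5153
d((3, -5), (-8, 15)) = 22.8254
d((3, -5), (-11, -24)) = 23.6008
d((3, -5), (25, -6)) = 22.0227
d((3, -5), (0, 13)) = 18.2483
d((3, -5), (-24, -6)) = 27.0185
d((3, -5), (5, 12)) = 17.1172
d((-27, 3), (18, 9)) = 45.3982
d((-27, 3), (-2, -29)) = 40.6079
d((-27, 3), (-8, 15)) = 22.4722
d((-27, 3), (-11, -24)) = 31.3847
d((-27, 3), (25, -6)) = 52.7731
d((-27, 3), (0, 13)) = 28.7924
d((-27, 3), (-24, -6)) = 9.4868
d((-27, 3), (5, 12)) = 33.2415
d((18, 9), (-2, -29)) = 42.9418
d((18, 9), (-8, 15)) = 26.6833
d((18, 9), (-11, -24)) = 43.9318
d((18, 9), (25, -6)) = 16.5529
d((18, 9), (0, 13)) = 18.4391
d((18, 9), (-24, -6)) = 44.5982
d((18, 9), (5, 12)) = 13.3417
d((-2, -29), (-8, 15)) = 44.4072
d((-2, -29), (-11, -24)) = 10.2956
d((-2, -29), (25, -6)) = 35.4683
d((-2, -29), (0, 13)) = 42.0476
d((-2, -29), (-24, -6)) = 31.8277
d((-2, -29), (5, 12)) = 41.5933
d((-8, 15), (-11, -24)) = 39.1152
d((-8, 15), (25, -6)) = 39.1152
d((-8, 15), (0, 13)) = 8.2462
d((-8, 15), (-24, -6)) = 26.4008
d((-8, 15), (5, 12)) = 13.3417
d((-11, -24), (25, -6)) = 40.2492
d((-11, -24), (0, 13)) = 38.6005
d((-11, -24), (-24, -6)) = 22.2036
d((-11, -24), (5, 12)) = 39.3954
d((25, -6), (0, 13)) = 31.4006
d((25, -6), (-24, -6)) = 49.0
d((25, -6), (5, 12)) = 26.9072
d((0, 13), (-24, -6)) = 30.6105
d((0, 13), (5, 12)) = 5.099 <-- minimum
d((-24, -6), (5, 12)) = 34.1321

Closest pair: (0, 13) and (5, 12) with distance 5.099

The closest pair is (0, 13) and (5, 12) with Euclidean distance 5.099. For 10 points, brute-force pairwise comparison is shown above. For large n, the divide-and-conquer algorithm (sort by x, recurse on halves, check the dividing strip) achieves O(n log n).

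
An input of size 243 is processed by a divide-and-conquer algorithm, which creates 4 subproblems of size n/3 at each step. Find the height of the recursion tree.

For divide and conquer with division factor 3:

Problem sizes at each level:
Level 0: 243
Level 1: 81
Level 2: 27
Level 3: 9
Level 4: 3
Level 5: 1

The root is level 0 and the size-1 base case is level 5 (the tree spans levels 0 through 5, i.e. 6 levels counting the root), so the depth is the number of divisions: log_3(243) = 5

The recursion tree depth is log_3(243) = 5. At each level, the problem size is divided by 3, so it takes 5 divisions to reduce to a base case of size 1. The algorithm makes 4 recursive calls at each level.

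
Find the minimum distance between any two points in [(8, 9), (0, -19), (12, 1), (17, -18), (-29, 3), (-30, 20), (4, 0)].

Computing all pairwise distances among 7 points:

d((8, 9), (0, -19)) = 29.1204
d((8, 9), (12, 1)) = 8.9443
d((8, 9), (17, -18)) = 28.4605
d((8, 9), (-29, 3)) = 37.4833
d((8, 9), (-30, 20)) = 39.5601
d((8, 9), (4, 0)) = 9.8489
d((0, -19), (12, 1)) = 23.3238
d((0, -19), (17, -18)) = 17.0294
d((0, -19), (-29, 3)) = 36.4005
d((0, -19), (-30, 20)) = 49.2037
d((0, -19), (4, 0)) = 19.4165
d((12, 1), (17, -18)) = 19.6469
d((12, 1), (-29, 3)) = 41.0488
d((12, 1), (-30, 20)) = 46.0977
d((12, 1), (4, 0)) = 8.0623 <-- minimum
d((17, -18), (-29, 3)) = 50.5668
d((17, -18), (-30, 20)) = 60.4401
d((17, -18), (4, 0)) = 22.2036
d((-29, 3), (-30, 20)) = 17.0294
d((-29, 3), (4, 0)) = 33.1361
d((-30, 20), (4, 0)) = 39.4462

Closest pair: (12, 1) and (4, 0) with distance 8.0623

The closest pair is (12, 1) and (4, 0) with Euclidean distance 8.0623. For 7 points, brute-force pairwise comparison is shown above. For large n, the divide-and-conquer algorithm (sort by x, recurse on halves, check the dividing strip) achieves O(n log n).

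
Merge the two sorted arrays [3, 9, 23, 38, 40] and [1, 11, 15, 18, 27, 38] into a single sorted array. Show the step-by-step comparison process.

Merging process:

Compare 3 vs 1: take 1 from right. Merged: [1]
Compare 3 vs 11: take 3 from left. Merged: [1, 3]
Compare 9 vs 11: take 9 from left. Merged: [1, 3, 9]
Compare 23 vs 11: take 11 from right. Merged: [1, 3, 9, 11]
Compare 23 vs 15: take 15 from right. Merged: [1, 3, 9, 11, 15]
Compare 23 vs 18: take 18 from right. Merged: [1, 3, 9, 11, 15, 18]
Compare 23 vs 27: take 23 from left. Merged: [1, 3, 9, 11, 15, 18, 23]
Compare 38 vs 27: take 27 from right. Merged: [1, 3, 9, 11, 15, 18, 23, 27]
Compare 38 vs 38: take 38 from left. Merged: [1, 3, 9, 11, 15, 18, 23, 27, 38]
Compare 40 vs 38: take 38 from right. Merged: [1, 3, 9, 11, 15, 18, 23, 27, 38, 38]
Append remaining from left: [40]. Merged: [1, 3, 9, 11, 15, 18, 23, 27, 38, 38, 40]

Final merged array: [1, 3, 9, 11, 15, 18, 23, 27, 38, 38, 40]
Total comparisons: 10

The merged array is [1, 3, 9, 11, 15, 18, 23, 27, 38, 38, 40], requiring 10 comparisons. The merge step runs in O(n) time where n is the total number of elements.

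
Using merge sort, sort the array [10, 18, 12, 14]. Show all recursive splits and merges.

Merge sort trace:

Split: [10, 18, 12, 14] -> [10, 18] and [12, 14]
  Split: [10, 18] -> [10] and [18]
  Merge: [10] + [18] -> [10, 18]
  Split: [12, 14] -> [12] and [14]
  Merge: [12] + [14] -> [12, 14]
Merge: [10, 18] + [12, 14] -> [10, 12, 14, 18]

Final sorted array: [10, 12, 14, 18]

The merge sort proceeds by recursively splitting the array and merging sorted halves.
After all merges, the sorted array is [10, 12, 14, 18].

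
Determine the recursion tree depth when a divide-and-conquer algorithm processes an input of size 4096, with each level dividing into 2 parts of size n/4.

For divide and conquer with division factor 4:

Problem sizes at each level:
Level 0: 4096
Level 1: 1024
Level 2: 256
Level 3: 64
Level 4: 16
Level 5: 4
Level 6: 1

The root is level 0 and the size-1 base case is level 6 (the tree spans levels 0 through 6, i.e. 7 levels counting the root), so the depth is the number of divisions: log_4(4096) = 6

The recursion tree depth is log_4(4096) = 6. At each level, the problem size is divided by 4, so it takes 6 divisions to reduce to a base case of size 1. The algorithm makes 2 recursive calls at each level.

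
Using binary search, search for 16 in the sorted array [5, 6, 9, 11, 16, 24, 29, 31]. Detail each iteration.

Binary search for 16 in [5, 6, 9, 11, 16, 24, 29, 31]:

lo=0, hi=7, mid=3, arr[mid]=11 -> 11 < 16, search right half
lo=4, hi=7, mid=5, arr[mid]=24 -> 24 > 16, search left half
lo=4, hi=4, mid=4, arr[mid]=16 -> Found target at index 4!

Binary search finds 16 at index 4 after 3 comparisons. The search repeatedly halves the search space by comparing with the middle element.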